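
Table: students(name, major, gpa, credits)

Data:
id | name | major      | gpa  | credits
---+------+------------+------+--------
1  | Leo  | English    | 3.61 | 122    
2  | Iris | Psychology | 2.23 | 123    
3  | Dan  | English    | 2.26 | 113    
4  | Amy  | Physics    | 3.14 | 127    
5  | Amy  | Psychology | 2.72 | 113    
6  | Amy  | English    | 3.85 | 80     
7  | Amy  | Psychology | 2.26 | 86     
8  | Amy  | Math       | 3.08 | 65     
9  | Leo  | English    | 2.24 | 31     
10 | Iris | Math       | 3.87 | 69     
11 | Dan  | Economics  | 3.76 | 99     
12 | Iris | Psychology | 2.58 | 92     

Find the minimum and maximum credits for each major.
SELECT major, MIN(credits), MAX(credits)
FROM students
GROUP BY major

Result:
  Economics: min=99, max=99
  English: min=31, max=122
  Math: min=65, max=69
  Physics: min=127, max=127
  Psychology: min=86, max=123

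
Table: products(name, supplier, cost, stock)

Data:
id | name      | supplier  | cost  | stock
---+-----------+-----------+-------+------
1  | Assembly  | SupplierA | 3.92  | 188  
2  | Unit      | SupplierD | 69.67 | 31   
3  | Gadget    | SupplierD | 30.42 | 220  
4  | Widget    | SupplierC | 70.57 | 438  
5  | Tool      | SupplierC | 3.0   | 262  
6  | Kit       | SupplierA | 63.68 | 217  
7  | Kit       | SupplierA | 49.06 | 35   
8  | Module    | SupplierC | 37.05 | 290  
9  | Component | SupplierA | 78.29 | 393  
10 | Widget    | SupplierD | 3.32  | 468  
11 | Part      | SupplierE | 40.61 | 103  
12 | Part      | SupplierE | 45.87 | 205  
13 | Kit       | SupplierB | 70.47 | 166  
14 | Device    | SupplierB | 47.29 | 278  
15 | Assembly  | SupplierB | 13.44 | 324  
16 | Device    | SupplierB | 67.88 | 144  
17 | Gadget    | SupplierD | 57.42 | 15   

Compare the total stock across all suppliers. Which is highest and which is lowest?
SELECT supplier, SUM(stock)
FROM products
GROUP BY supplier
ORDER BY SUM(stock)

All groups:
  SupplierE: 308
  SupplierD: 734
  SupplierA: 833
  SupplierB: 912
  SupplierC: 990

Highest: SupplierC (990)
Lowest: SupplierE (308)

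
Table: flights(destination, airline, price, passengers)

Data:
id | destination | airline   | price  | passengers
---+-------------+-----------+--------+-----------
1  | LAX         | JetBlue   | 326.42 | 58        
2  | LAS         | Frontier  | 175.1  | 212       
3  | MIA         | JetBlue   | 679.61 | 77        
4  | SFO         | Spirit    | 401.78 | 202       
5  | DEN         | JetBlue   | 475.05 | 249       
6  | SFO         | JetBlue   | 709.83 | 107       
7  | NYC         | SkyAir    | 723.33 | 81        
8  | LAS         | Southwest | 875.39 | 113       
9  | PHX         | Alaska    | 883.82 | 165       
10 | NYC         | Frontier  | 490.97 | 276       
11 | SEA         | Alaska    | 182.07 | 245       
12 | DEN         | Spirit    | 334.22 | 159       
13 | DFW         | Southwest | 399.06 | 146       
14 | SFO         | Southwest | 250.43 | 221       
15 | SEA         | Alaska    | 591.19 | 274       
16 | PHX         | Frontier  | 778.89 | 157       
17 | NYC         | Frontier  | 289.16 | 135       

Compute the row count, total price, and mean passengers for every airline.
SELECT airline,
       COUNT(*) as cnt,
       SUM(price) as total_price,
       AVG(passengers) as avg_passengers
FROM flights
GROUP BY airline

Result:
  Alaska: 3 records, 1657.08 total price, 228.00 avg passengers
  Frontier: 4 records, 1734.12 total price, 195.00 avg passengers
  JetBlue: 4 records, 2190.91 total price, 122.75 avg passengers
  SkyAir: 1 records, 723.33 total price, 81.00 avg passengers
  Southwest: 3 records, 1524.88 total price, 160.00 avg passengers
  Spirit: 2 records, 736.00 total price, 180.50 avg passengers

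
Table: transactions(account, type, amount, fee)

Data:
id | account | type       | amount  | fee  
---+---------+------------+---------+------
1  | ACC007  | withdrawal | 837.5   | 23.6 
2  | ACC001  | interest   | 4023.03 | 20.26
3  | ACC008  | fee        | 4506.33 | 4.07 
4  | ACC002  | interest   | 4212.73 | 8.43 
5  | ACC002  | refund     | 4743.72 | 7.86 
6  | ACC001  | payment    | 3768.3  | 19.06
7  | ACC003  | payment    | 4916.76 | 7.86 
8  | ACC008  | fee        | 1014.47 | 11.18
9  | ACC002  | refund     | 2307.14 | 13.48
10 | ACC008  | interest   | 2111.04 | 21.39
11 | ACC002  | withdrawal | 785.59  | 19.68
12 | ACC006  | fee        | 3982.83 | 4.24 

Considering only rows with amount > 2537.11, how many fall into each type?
SELECT type, COUNT(*)
FROM transactions
WHERE amount > 2537.11
GROUP BY type

Note: WHERE filters rows before grouping.

Result:
  fee: 2
  interest: 2
  payment: 2
  refund: 1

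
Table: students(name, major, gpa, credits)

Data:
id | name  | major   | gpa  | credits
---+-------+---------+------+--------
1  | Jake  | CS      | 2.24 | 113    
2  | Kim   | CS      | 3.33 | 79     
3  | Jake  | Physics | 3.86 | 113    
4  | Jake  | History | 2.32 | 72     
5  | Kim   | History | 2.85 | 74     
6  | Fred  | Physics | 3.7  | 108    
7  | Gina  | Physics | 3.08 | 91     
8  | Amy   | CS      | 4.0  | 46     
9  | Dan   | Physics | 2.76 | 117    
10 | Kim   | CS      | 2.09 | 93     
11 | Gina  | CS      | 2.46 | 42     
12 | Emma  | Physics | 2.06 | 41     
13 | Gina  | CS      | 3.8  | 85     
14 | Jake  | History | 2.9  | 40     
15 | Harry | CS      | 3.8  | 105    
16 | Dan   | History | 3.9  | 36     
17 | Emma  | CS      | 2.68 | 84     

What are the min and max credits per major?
SELECT major, MIN(credits), MAX(credits)
FROM students
GROUP BY major

Result:
  CS: min=42, max=113
  History: min=36, max=74
  Physics: min=41, max=117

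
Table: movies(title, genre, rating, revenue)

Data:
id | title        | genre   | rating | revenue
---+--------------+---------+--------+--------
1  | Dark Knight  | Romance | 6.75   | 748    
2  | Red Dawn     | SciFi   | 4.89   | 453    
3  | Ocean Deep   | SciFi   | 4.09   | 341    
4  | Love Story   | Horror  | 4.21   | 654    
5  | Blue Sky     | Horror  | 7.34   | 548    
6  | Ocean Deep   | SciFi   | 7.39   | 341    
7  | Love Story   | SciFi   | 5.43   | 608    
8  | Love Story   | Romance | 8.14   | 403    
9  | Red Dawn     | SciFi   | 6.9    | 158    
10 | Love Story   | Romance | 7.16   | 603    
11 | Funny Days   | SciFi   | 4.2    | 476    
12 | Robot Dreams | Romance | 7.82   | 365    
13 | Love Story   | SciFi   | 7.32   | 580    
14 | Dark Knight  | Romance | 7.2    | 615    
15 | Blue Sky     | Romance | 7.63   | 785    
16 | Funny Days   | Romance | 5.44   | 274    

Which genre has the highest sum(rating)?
SELECT genre, SUM(rating) as val
FROM movies
GROUP BY genre
ORDER BY val DESC
LIMIT 1

Result: Romance with sum(rating) = 50.14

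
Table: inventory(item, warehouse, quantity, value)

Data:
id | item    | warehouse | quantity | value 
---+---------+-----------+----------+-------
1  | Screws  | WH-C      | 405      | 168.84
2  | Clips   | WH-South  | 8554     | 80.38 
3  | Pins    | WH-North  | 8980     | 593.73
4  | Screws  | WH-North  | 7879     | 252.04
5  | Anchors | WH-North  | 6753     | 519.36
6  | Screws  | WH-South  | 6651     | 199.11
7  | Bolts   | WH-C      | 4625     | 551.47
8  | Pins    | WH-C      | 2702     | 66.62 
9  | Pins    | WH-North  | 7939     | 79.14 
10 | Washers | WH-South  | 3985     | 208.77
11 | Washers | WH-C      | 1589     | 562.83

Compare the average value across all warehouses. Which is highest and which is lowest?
SELECT warehouse, AVG(value)
FROM inventory
GROUP BY warehouse
ORDER BY AVG(value)

All groups:
  WH-South: 162.75
  WH-C: 337.44
  WH-North: 361.07

Highest: WH-North (361.07)
Lowest: WH-South (162.75)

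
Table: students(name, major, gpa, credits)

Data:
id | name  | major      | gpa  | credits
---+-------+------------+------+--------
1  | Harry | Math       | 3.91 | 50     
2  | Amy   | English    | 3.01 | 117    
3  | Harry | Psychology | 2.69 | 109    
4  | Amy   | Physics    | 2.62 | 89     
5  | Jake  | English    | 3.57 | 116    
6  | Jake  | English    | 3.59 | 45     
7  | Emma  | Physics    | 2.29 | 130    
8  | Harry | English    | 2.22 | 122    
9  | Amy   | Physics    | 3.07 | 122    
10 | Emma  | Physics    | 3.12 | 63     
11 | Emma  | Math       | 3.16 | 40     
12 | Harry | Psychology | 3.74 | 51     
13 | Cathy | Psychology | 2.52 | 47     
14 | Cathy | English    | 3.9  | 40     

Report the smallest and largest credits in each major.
SELECT major, MIN(credits), MAX(credits)
FROM students
GROUP BY major

Result:
  English: min=40, max=122
  Math: min=40, max=50
  Physics: min=63, max=130
  Psychology: min=47, max=109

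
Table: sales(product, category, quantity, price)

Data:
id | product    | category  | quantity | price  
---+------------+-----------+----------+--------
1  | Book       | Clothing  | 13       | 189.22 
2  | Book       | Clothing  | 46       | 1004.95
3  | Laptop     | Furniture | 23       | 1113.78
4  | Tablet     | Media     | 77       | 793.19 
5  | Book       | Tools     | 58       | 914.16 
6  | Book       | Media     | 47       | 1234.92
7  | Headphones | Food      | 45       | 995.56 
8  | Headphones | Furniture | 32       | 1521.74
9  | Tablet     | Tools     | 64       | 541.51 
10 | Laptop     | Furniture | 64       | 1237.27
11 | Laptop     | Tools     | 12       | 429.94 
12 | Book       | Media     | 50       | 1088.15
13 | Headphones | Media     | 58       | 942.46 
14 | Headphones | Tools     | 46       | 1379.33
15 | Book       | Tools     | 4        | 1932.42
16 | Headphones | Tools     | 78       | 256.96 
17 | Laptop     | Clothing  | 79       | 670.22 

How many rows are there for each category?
SELECT category, COUNT(*) as count
FROM sales
GROUP BY category

Result:
  Clothing: 3
  Food: 1
  Furniture: 3
  Media: 4
  Tools: 6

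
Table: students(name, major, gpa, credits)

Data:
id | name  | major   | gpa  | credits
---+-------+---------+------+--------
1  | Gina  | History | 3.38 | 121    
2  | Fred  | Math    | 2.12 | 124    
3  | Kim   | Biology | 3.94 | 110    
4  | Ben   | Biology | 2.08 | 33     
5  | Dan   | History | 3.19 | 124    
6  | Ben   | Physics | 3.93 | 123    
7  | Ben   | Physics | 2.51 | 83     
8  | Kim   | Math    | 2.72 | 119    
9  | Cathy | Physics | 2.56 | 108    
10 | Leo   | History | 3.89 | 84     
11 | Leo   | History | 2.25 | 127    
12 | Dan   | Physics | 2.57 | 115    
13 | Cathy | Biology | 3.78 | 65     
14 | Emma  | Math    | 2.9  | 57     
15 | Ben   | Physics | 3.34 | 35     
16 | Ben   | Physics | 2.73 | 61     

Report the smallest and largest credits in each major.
SELECT major, MIN(credits), MAX(credits)
FROM students
GROUP BY major

Result:
  Biology: min=33, max=110
  History: min=84, max=127
  Math: min=57, max=124
  Physics: min=35, max=123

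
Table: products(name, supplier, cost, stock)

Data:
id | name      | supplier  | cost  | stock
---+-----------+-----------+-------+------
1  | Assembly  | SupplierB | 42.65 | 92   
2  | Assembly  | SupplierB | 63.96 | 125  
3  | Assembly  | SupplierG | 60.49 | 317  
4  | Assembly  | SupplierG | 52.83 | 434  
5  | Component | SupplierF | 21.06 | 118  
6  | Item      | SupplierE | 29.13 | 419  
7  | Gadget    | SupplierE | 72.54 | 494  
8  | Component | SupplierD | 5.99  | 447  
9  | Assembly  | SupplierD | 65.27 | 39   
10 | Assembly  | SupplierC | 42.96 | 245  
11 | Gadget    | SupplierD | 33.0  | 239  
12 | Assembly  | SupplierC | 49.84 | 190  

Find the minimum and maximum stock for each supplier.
SELECT supplier, MIN(stock), MAX(stock)
FROM products
GROUP BY supplier

Result:
  SupplierB: min=92, max=125
  SupplierC: min=190, max=245
  SupplierD: min=39, max=447
  SupplierE: min=419, max=494
  SupplierF: min=118, max=118
  SupplierG: min=317, max=434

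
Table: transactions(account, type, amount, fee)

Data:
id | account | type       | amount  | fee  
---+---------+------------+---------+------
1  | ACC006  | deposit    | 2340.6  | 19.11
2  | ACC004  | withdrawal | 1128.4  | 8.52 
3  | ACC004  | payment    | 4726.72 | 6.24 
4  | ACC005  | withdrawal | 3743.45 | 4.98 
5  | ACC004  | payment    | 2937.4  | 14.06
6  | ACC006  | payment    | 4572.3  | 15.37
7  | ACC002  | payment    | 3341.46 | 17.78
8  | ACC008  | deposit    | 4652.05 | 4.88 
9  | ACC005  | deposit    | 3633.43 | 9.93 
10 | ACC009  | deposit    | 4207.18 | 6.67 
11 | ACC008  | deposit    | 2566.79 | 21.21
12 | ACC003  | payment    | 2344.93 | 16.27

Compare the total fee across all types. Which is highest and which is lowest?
SELECT type, SUM(fee)
FROM transactions
GROUP BY type
ORDER BY SUM(fee)

All groups:
  withdrawal: 13.50
  deposit: 61.80
  payment: 69.72

Highest: payment (69.72)
Lowest: withdrawal (13.50)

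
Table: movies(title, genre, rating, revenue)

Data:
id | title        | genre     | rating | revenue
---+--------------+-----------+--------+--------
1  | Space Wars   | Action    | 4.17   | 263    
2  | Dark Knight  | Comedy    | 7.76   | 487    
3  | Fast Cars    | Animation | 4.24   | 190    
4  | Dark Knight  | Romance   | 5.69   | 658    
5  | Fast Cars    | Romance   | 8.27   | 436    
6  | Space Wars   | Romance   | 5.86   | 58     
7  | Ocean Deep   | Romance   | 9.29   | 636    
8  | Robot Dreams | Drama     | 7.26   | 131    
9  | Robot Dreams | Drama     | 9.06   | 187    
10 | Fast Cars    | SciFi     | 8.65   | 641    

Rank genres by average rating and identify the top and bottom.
SELECT genre, AVG(rating)
FROM movies
GROUP BY genre
ORDER BY AVG(rating)

All groups:
  Action: 4.17
  Animation: 4.24
  Romance: 7.28
  Comedy: 7.76
  Drama: 8.16
  SciFi: 8.65

Highest: SciFi (8.65)
Lowest: Action (4.17)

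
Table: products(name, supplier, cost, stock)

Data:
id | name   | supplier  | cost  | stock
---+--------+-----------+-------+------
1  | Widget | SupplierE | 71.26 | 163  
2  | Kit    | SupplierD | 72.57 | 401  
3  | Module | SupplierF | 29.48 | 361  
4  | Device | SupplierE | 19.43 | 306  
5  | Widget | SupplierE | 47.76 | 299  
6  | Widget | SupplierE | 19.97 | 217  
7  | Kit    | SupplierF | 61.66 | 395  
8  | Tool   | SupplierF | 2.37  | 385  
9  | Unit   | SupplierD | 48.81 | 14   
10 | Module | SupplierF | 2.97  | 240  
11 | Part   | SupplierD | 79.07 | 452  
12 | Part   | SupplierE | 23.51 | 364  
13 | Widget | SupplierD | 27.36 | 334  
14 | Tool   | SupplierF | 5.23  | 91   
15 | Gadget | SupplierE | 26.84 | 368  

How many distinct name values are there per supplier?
SELECT supplier, COUNT(DISTINCT name)
FROM products
GROUP BY supplier

Result:
  SupplierD: 4 distinct
  SupplierE: 4 distinct
  SupplierF: 3 distinct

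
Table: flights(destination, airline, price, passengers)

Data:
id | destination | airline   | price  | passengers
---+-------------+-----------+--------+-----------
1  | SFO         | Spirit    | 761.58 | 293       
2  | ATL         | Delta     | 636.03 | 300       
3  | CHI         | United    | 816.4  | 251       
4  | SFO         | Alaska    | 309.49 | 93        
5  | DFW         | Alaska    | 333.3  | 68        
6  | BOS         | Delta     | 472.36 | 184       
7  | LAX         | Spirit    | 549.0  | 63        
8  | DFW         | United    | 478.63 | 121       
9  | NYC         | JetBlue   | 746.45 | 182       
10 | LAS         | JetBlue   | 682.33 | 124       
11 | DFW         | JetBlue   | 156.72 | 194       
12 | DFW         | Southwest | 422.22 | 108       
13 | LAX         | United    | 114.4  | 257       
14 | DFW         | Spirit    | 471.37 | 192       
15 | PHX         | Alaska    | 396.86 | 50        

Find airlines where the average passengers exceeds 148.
SELECT airline, AVG(passengers)
FROM flights
GROUP BY airline
HAVING AVG(passengers) > 148

Result:
  Delta: avg=242.00
  JetBlue: avg=166.67
  Spirit: avg=182.67
  United: avg=209.67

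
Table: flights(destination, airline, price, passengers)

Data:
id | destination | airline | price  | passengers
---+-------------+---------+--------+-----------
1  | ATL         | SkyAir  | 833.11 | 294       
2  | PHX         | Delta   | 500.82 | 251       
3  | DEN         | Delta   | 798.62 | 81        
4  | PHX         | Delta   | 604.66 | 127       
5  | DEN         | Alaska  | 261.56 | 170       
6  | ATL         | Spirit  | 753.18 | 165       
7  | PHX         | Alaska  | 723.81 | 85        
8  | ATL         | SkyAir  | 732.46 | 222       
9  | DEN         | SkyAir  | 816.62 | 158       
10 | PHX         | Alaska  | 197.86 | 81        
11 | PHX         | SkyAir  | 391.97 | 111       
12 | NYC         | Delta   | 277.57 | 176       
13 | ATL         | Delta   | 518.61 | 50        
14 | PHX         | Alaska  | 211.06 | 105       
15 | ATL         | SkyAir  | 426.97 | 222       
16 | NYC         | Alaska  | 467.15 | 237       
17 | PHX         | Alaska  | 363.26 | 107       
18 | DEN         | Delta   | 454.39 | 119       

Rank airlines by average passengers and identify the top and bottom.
SELECT airline, AVG(passengers)
FROM flights
GROUP BY airline
ORDER BY AVG(passengers)

All groups:
  Alaska: 130.83
  Delta: 134.00
  Spirit: 165.00
  SkyAir: 201.40

Highest: SkyAir (201.40)
Lowest: Alaska (130.83)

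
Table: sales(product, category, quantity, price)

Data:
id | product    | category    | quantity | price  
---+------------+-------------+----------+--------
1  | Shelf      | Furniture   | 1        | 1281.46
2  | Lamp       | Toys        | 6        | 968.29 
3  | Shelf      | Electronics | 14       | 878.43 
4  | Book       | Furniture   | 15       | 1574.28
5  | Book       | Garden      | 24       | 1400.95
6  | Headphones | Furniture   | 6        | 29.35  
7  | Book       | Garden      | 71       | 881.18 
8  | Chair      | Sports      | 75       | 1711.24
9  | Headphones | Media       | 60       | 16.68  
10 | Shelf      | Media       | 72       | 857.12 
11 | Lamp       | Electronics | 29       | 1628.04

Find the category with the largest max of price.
SELECT category, MAX(price) as val
FROM sales
GROUP BY category
ORDER BY val DESC
LIMIT 1

Result: Sports with max(price) = 1711.24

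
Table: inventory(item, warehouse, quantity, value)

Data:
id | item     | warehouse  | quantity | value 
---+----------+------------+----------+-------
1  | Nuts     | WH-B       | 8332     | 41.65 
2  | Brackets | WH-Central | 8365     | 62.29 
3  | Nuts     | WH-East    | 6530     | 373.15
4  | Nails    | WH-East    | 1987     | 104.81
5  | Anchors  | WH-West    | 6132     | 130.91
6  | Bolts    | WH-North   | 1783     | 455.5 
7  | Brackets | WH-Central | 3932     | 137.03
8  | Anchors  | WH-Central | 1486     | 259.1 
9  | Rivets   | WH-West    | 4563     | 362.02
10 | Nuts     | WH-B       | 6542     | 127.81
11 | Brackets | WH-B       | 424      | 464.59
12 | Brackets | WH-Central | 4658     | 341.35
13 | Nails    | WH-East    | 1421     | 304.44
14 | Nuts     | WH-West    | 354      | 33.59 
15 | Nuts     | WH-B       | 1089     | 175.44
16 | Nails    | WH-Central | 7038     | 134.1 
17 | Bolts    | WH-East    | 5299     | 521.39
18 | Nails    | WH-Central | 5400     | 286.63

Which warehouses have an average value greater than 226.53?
SELECT warehouse, AVG(value)
FROM inventory
GROUP BY warehouse
HAVING AVG(value) > 226.53

Result:
  WH-East: avg=325.95
  WH-North: avg=455.50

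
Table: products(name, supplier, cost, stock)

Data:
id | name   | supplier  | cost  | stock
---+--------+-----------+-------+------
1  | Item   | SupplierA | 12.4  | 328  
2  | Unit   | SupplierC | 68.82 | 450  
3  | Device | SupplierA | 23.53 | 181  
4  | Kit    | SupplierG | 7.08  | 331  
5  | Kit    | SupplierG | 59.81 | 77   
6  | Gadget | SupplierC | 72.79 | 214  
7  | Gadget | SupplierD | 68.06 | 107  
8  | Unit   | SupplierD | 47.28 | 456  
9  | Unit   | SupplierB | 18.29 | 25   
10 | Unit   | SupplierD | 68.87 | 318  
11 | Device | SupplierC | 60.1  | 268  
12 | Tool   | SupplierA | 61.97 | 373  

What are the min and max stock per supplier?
SELECT supplier, MIN(stock), MAX(stock)
FROM products
GROUP BY supplier

Result:
  SupplierA: min=181, max=373
  SupplierB: min=25, max=25
  SupplierC: min=214, max=450
  SupplierD: min=107, max=456
  SupplierG: min=77, max=331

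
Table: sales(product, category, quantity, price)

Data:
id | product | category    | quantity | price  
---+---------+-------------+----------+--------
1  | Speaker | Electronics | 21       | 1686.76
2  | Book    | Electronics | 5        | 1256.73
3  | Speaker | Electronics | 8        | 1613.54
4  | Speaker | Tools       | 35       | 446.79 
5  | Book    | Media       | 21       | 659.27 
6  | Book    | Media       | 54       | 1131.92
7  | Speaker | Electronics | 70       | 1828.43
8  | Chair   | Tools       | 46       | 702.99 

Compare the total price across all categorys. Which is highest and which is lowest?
SELECT category, SUM(price)
FROM sales
GROUP BY category
ORDER BY SUM(price)

All groups:
  Tools: 1149.78
  Media: 1791.19
  Electronics: 6385.46

Highest: Electronics (6385.46)
Lowest: Tools (1149.78)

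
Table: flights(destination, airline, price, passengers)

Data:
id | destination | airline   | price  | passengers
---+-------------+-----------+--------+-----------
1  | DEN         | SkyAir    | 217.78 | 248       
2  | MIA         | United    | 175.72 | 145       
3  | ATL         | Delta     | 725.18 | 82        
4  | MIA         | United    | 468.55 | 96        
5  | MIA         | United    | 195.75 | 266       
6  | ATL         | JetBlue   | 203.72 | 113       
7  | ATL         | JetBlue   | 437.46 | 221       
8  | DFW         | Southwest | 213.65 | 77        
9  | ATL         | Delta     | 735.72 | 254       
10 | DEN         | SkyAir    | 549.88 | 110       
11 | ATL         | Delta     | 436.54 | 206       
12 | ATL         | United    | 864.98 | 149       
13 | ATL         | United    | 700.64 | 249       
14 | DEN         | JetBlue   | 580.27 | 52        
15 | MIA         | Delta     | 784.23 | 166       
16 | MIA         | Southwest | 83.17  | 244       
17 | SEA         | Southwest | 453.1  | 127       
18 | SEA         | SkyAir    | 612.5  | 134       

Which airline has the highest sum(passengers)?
SELECT airline, SUM(passengers) as val
FROM flights
GROUP BY airline
ORDER BY val DESC
LIMIT 1

Result: United with sum(passengers) = 905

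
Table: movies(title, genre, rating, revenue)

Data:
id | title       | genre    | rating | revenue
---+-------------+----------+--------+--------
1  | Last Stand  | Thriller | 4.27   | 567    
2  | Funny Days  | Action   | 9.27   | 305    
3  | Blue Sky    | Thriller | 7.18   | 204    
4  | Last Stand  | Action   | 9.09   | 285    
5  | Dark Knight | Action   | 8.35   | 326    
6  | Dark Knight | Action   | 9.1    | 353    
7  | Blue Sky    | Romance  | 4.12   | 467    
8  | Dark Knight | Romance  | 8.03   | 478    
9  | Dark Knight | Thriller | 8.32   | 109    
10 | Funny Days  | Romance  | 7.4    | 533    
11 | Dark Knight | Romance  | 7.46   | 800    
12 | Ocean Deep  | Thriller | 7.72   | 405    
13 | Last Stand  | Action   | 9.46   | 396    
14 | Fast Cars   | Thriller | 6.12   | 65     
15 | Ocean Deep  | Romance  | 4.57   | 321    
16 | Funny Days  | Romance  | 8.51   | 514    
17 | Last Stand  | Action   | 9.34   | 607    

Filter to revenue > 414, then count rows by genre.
SELECT genre, COUNT(*)
FROM movies
WHERE revenue > 414
GROUP BY genre

Note: WHERE filters rows before grouping.

Result:
  Action: 1
  Romance: 5
  Thriller: 1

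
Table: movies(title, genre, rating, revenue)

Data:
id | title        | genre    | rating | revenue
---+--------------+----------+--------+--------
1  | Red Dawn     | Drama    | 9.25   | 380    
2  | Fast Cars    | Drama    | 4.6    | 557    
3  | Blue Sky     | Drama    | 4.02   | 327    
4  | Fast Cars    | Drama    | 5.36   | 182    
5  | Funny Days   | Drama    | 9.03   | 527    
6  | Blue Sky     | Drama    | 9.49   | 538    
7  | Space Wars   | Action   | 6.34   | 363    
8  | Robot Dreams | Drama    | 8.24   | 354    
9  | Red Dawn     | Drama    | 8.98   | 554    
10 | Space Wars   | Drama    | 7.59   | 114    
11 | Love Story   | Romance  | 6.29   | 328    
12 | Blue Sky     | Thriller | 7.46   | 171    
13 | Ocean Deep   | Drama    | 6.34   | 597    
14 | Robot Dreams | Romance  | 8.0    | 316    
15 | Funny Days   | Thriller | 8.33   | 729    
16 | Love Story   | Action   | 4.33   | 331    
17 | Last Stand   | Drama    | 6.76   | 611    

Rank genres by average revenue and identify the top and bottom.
SELECT genre, AVG(revenue)
FROM movies
GROUP BY genre
ORDER BY AVG(revenue)

All groups:
  Romance: 322.00
  Action: 347.00
  Drama: 431.00
  Thriller: 450.00

Highest: Thriller (450.00)
Lowest: Romance (322.00)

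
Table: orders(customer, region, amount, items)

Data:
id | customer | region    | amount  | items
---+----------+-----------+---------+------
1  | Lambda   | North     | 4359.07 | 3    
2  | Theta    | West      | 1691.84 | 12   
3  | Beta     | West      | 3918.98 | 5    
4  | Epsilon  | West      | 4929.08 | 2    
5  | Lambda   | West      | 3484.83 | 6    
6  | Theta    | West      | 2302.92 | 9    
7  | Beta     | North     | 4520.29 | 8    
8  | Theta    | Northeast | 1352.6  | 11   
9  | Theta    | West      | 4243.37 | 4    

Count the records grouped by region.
SELECT region, COUNT(*) as count
FROM orders
GROUP BY region

Result:
  North: 2
  Northeast: 1
  West: 6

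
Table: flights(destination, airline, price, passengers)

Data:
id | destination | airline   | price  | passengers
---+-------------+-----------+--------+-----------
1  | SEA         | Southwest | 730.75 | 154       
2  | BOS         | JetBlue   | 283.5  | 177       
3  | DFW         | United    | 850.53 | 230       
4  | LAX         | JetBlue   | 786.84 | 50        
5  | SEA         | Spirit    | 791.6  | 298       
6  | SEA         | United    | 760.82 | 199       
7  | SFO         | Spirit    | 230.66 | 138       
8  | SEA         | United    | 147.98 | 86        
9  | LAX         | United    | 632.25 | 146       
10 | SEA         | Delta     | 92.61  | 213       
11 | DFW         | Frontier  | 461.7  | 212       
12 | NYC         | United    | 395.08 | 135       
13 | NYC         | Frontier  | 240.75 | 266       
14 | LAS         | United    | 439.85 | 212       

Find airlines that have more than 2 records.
SELECT airline, COUNT(*) as cnt
FROM flights
GROUP BY airline
HAVING COUNT(*) > 2

Result:
  United: 6

Note: HAVING filters groups after aggregation, WHERE filters rows before.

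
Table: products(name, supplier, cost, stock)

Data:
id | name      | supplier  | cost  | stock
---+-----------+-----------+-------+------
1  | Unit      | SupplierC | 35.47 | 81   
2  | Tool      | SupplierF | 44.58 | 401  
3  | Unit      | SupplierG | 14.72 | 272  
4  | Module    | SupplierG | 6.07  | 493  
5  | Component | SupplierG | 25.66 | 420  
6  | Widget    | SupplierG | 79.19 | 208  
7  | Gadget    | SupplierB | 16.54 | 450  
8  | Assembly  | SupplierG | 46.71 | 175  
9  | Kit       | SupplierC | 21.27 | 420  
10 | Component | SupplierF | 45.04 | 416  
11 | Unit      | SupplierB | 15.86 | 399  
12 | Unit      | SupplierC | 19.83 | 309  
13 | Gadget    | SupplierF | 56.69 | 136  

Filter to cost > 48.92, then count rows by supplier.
SELECT supplier, COUNT(*)
FROM products
WHERE cost > 48.92
GROUP BY supplier

Note: WHERE filters rows before grouping.

Result:
  SupplierF: 1
  SupplierG: 1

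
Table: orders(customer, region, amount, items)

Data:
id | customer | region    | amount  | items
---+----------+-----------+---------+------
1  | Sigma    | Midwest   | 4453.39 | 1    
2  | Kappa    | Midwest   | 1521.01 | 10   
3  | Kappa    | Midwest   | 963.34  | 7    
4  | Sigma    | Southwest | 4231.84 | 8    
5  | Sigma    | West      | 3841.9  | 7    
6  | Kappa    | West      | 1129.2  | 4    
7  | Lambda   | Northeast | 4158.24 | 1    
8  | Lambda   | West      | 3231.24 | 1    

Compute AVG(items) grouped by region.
SELECT region, AVG(items) as result
FROM orders
GROUP BY region

Result:
  Midwest: 6.00
  Northeast: 1.00
  Southwest: 8.00
  West: 4.00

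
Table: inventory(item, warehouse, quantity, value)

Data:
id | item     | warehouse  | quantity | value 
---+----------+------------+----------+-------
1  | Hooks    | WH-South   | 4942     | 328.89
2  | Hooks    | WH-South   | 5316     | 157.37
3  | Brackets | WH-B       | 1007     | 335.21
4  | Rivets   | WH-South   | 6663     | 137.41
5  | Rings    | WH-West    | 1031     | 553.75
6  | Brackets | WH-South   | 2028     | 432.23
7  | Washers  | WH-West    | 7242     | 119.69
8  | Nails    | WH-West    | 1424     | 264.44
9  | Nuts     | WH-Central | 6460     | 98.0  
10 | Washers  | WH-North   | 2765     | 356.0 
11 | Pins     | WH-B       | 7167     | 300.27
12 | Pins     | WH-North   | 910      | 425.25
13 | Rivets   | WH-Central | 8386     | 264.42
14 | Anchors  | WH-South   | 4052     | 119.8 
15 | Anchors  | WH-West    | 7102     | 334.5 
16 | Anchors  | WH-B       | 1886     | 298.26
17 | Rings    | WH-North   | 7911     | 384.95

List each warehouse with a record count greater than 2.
SELECT warehouse, COUNT(*) as cnt
FROM inventory
GROUP BY warehouse
HAVING COUNT(*) > 2

Result:
  WH-B: 3
  WH-North: 3
  WH-South: 5
  WH-West: 4

Note: HAVING filters groups after aggregation, WHERE filters rows before.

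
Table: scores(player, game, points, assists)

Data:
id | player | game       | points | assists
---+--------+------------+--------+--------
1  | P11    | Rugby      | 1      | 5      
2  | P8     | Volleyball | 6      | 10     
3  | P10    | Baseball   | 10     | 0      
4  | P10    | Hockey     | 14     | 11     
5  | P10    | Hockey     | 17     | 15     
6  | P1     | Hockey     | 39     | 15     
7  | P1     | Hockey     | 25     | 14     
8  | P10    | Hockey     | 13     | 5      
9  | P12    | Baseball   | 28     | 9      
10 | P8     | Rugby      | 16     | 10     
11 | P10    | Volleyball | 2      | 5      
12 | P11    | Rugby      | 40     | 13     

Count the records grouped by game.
SELECT game, COUNT(*) as count
FROM scores
GROUP BY game

Result:
  Baseball: 2
  Hockey: 5
  Rugby: 3
  Volleyball: 2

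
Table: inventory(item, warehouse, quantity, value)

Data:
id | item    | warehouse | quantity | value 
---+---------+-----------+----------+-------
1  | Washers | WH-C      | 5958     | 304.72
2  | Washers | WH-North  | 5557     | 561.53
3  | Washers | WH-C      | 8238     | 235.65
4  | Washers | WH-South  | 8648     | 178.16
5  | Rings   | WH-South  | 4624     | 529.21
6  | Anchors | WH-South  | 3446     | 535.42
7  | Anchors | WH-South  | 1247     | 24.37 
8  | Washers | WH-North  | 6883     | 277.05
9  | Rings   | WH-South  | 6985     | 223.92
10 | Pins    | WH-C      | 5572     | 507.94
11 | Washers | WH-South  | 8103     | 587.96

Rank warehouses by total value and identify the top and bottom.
SELECT warehouse, SUM(value)
FROM inventory
GROUP BY warehouse
ORDER BY SUM(value)

All groups:
  WH-North: 838.58
  WH-C: 1048.31
  WH-South: 2079.04

Highest: WH-South (2079.04)
Lowest: WH-North (838.58)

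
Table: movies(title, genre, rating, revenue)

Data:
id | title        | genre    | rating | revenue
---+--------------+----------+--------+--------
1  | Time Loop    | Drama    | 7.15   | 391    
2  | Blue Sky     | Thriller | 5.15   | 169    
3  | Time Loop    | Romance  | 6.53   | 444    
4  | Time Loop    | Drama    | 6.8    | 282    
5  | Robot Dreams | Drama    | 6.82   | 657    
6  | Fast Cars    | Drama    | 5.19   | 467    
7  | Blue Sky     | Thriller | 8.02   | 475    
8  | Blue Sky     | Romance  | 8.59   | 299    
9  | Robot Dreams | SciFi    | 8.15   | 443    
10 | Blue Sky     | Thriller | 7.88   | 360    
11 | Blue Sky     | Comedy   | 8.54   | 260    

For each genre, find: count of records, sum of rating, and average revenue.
SELECT genre,
       COUNT(*) as cnt,
       SUM(rating) as total_rating,
       AVG(revenue) as avg_revenue
FROM movies
GROUP BY genre

Result:
  Comedy: 1 records, 8.54 total rating, 260.00 avg revenue
  Drama: 4 records, 25.96 total rating, 449.25 avg revenue
  Romance: 2 records, 15.12 total rating, 371.50 avg revenue
  SciFi: 1 records, 8.15 total rating, 443.00 avg revenue
  Thriller: 3 records, 21.05 total rating, 334.67 avg revenue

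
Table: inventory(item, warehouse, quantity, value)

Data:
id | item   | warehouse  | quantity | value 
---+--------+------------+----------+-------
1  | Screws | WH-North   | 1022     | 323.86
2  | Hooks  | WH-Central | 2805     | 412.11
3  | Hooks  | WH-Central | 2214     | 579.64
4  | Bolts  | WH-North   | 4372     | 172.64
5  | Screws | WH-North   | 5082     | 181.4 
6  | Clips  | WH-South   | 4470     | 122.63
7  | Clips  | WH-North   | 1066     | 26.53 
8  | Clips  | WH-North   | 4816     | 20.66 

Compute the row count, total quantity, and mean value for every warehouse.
SELECT warehouse,
       COUNT(*) as cnt,
       SUM(quantity) as total_quantity,
       AVG(value) as avg_value
FROM inventory
GROUP BY warehouse

Result:
  WH-Central: 2 records, 5019 total quantity, 495.88 avg value
  WH-North: 5 records, 16358 total quantity, 145.02 avg value
  WH-South: 1 records, 4470 total quantity, 122.63 avg value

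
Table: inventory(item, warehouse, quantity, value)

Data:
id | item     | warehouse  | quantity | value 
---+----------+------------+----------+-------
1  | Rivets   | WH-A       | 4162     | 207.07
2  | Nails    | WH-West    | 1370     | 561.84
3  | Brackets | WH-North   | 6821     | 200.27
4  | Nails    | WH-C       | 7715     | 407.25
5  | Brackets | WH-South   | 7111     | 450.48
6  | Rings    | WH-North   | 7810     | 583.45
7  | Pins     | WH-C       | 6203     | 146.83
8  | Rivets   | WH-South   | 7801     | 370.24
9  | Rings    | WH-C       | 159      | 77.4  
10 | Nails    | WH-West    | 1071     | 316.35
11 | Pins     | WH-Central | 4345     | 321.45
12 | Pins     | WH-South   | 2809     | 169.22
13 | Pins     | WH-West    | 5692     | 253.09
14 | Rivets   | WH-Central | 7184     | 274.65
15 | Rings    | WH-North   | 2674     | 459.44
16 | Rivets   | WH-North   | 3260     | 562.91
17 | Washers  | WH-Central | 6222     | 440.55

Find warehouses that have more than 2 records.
SELECT warehouse, COUNT(*) as cnt
FROM inventory
GROUP BY warehouse
HAVING COUNT(*) > 2

Result:
  WH-C: 3
  WH-Central: 3
  WH-North: 4
  WH-South: 3
  WH-West: 3

Note: HAVING filters groups after aggregation, WHERE filters rows before.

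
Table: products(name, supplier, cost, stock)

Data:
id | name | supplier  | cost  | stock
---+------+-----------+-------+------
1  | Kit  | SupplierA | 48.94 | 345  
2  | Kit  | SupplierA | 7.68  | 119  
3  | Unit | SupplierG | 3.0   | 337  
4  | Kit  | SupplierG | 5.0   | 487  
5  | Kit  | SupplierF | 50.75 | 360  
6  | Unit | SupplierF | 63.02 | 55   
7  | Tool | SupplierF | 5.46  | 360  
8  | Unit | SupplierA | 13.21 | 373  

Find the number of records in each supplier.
SELECT supplier, COUNT(*) as count
FROM products
GROUP BY supplier

Result:
  SupplierA: 3
  SupplierF: 3
  SupplierG: 2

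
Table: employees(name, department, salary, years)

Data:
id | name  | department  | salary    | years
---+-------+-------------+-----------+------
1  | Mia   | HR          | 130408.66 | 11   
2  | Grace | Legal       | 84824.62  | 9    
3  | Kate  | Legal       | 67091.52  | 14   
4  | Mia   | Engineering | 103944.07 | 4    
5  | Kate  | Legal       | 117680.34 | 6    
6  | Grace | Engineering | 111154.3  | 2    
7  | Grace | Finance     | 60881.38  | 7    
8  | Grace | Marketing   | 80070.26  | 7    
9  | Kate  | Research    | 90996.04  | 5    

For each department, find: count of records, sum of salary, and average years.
SELECT department,
       COUNT(*) as cnt,
       SUM(salary) as total_salary,
       AVG(years) as avg_years
FROM employees
GROUP BY department

Result:
  Engineering: 2 records, 215098.37 total salary, 3.00 avg years
  Finance: 1 records, 60881.38 total salary, 7.00 avg years
  HR: 1 records, 130408.66 total salary, 11.00 avg years
  Legal: 3 records, 269596.48 total salary, 9.67 avg years
  Marketing: 1 records, 80070.26 total salary, 7.00 avg years
  Research: 1 records, 90996.04 total salary, 5.00 avg years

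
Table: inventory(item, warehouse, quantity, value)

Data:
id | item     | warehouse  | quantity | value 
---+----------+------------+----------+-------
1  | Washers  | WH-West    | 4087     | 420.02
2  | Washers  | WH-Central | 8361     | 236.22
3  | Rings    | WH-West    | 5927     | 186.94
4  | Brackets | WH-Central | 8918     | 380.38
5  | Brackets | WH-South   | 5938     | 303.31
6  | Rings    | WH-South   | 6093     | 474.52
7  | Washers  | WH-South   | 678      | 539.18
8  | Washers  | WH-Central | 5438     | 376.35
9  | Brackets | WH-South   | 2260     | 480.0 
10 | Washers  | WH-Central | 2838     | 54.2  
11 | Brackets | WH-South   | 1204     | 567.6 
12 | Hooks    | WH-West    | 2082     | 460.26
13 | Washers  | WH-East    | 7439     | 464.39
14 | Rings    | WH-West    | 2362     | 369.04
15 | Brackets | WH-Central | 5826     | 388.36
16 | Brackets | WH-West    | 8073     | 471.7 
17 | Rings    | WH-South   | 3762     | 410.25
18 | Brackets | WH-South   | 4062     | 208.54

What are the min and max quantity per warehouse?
SELECT warehouse, MIN(quantity), MAX(quantity)
FROM inventory
GROUP BY warehouse

Result:
  WH-Central: min=2838, max=8918
  WH-East: min=7439, max=7439
  WH-South: min=678, max=6093
  WH-West: min=2082, max=8073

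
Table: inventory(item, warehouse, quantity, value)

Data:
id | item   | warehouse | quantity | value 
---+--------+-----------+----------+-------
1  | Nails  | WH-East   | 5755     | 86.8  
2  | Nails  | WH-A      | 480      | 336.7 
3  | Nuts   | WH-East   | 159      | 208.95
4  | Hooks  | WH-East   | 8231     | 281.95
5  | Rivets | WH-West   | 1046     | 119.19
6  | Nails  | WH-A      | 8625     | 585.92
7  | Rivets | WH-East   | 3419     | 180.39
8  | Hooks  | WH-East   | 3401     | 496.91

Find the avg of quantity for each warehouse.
SELECT warehouse, AVG(quantity) as result
FROM inventory
GROUP BY warehouse

Result:
  WH-A: 4552.50
  WH-East: 4193.00
  WH-West: 1046.00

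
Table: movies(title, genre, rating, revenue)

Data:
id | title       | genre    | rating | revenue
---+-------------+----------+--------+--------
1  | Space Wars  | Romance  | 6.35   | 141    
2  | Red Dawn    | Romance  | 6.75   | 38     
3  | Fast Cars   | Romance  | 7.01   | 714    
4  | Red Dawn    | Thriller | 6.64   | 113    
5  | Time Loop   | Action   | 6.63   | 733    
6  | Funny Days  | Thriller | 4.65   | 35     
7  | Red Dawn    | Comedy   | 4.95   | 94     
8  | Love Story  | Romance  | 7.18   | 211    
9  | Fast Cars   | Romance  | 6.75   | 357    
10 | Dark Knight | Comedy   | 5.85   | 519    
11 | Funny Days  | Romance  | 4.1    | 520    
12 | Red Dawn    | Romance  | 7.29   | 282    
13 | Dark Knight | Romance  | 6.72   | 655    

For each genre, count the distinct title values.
SELECT genre, COUNT(DISTINCT title)
FROM movies
GROUP BY genre

Result:
  Action: 1 distinct
  Comedy: 2 distinct
  Romance: 6 distinct
  Thriller: 2 distinct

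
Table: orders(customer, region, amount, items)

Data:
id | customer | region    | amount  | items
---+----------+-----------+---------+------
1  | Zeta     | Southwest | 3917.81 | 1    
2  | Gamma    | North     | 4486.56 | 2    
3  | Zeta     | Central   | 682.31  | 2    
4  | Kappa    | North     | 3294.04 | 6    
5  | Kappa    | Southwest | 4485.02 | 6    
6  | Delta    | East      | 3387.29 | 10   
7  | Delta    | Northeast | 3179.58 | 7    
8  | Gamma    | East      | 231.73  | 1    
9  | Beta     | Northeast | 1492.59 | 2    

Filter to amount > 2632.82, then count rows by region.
SELECT region, COUNT(*)
FROM orders
WHERE amount > 2632.82
GROUP BY region

Note: WHERE filters rows before grouping.

Result:
  East: 1
  North: 2
  Northeast: 1
  Southwest: 2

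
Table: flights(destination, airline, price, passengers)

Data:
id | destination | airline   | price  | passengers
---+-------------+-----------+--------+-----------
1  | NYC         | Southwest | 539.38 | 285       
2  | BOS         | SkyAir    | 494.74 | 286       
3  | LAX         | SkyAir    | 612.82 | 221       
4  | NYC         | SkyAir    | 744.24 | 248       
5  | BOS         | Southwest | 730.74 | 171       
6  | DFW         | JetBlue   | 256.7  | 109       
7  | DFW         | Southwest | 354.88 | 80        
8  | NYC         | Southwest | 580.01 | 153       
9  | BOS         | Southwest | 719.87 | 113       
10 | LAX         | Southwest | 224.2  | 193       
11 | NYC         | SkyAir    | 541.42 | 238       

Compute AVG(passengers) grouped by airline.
SELECT airline, AVG(passengers) as result
FROM flights
GROUP BY airline

Result:
  JetBlue: 109.00
  SkyAir: 248.25
  Southwest: 165.83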